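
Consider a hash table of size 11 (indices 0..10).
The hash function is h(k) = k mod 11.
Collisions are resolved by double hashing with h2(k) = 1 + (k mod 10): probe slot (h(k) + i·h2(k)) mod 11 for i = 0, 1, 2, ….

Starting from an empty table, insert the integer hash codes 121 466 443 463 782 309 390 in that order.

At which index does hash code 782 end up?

7

121: h=0 => slot 0
466: h=4 => slot 4
443: h=3 => slot 3
463: h=1 => slot 1
782: h=1, h2=3, probe 1,4,7 => slot 7
309: h=1, h2=10, probe 1,0,10 => slot 10
390: h=5 => slot 5
Table: [121, 463, ∅, 443, 466, 390, ∅, 782, ∅, ∅, 309]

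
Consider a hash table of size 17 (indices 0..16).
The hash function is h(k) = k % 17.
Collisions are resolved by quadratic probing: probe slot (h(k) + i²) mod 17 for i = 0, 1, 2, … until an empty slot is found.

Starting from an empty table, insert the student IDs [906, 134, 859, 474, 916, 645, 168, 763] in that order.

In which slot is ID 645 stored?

Insert 906: h=5, slot 5 empty => index 5.
Insert 134: h=15, slot 15 empty => index 15.
Insert 859: h=9, slot 9 empty => index 9.
Insert 474: h=15, slot 15 occupied => index 16.
Insert 916: h=15, slots 15,16 occupied => index 2.
Insert 645: h=16, slot 16 occupied => index 0.
Insert 168: h=15, slots 15,16,2 occupied => index 7.
Insert 763: h=15, slots 15,16,2,7 occupied => index 14.
Table: [645, ., 916, ., ., 906, ., 168, ., 859, ., ., ., ., 763, 134, 474]

0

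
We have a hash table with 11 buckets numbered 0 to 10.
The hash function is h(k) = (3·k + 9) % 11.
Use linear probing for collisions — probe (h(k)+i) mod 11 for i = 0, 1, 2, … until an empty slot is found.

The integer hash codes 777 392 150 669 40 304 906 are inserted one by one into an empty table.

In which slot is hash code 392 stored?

9

777 hashes to 8; slot 8 is free -> place at 8.
392 hashes to 8; 8 taken -> place at 9.
150 hashes to 8; 8,9 taken -> place at 10.
669 hashes to 3; slot 3 is free -> place at 3.
40 hashes to 8; 8,9,10 taken -> place at 0.
304 hashes to 8; 8,9,10,0 taken -> place at 1.
906 hashes to 10; 10,0,1 taken -> place at 2.
Table: [40, 304, 906, 669, -, -, -, -, 777, 392, 150]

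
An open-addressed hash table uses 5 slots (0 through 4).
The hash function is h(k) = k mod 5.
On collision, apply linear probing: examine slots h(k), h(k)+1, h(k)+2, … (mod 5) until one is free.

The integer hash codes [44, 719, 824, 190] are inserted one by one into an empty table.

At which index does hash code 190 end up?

Insert 44: h=4, slot 4 empty → index 4.
Insert 719: h=4, slot 4 occupied → index 0.
Insert 824: h=4, slots 4,0 occupied → index 1.
Insert 190: h=0, slots 0,1 occupied → index 2.
Table: [719, 824, 190, ∅, 44]

2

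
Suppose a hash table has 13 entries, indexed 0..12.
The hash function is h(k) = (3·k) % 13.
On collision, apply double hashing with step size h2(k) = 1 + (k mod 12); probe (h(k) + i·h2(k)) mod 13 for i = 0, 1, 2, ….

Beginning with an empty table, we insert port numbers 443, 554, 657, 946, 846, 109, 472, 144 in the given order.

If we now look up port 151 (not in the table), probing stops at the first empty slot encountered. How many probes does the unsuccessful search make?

443 hashes to 3; slot 3 is free -> place at 3.
554 hashes to 11; slot 11 is free -> place at 11.
657 hashes to 8; slot 8 is free -> place at 8.
946 hashes to 4; slot 4 is free -> place at 4.
846 hashes to 3, h2=7; 3 taken -> place at 10.
109 hashes to 2; slot 2 is free -> place at 2.
472 hashes to 12; slot 12 is free -> place at 12.
144 hashes to 3, h2=1; 3,4 taken -> place at 5.
Table: [—, —, 109, 443, 946, 144, —, —, 657, —, 846, 554, 472]
Lookup 151: h=11, h2=8, probe 11,6 → slot 6 empty, not found.

2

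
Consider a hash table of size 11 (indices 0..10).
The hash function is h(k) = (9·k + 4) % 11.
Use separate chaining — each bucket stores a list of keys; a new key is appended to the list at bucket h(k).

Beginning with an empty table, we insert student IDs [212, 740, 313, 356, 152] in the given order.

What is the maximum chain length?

212 → bucket 9
740 → bucket 9 (collision)
313 → bucket 5
356 → bucket 7
152 → bucket 8
Final buckets:
0: -
1: -
2: -
3: -
4: -
5: 313
6: -
7: 356
8: 152
9: 212 -> 740
10: -

2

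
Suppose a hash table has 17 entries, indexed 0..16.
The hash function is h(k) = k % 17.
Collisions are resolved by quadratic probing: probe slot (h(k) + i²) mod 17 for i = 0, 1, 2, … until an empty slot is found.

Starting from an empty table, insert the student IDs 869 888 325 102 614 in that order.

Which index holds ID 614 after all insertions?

6

869: h=2 -> slot 2
888: h=4 -> slot 4
325: h=2, probe 2,3 -> slot 3
102: h=0 -> slot 0
614: h=2, probe 2,3,6 -> slot 6
Table: [102, -, 869, 325, 888, -, 614, -, -, -, -, -, -, -, -, -, -]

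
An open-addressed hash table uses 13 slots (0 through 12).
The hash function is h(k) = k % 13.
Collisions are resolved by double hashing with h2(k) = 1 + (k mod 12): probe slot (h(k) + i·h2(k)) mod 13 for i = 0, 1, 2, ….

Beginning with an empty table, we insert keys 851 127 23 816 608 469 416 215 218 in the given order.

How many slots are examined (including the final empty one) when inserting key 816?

851 hashes to 6; slot 6 is free => place at 6.
127 hashes to 10; slot 10 is free => place at 10.
23 hashes to 10, h2=12; 10 taken => place at 9.
816 hashes to 10, h2=1; 10 taken => place at 11.
608 hashes to 10, h2=9; 10,6 taken => place at 2.
469 hashes to 1; slot 1 is free => place at 1.
416 hashes to 0; slot 0 is free => place at 0.
215 hashes to 7; slot 7 is free => place at 7.
218 hashes to 10, h2=3; 10,0 taken => place at 3.
Table: [416, 469, 608, 218, —, —, 851, 215, —, 23, 127, 816, —]

2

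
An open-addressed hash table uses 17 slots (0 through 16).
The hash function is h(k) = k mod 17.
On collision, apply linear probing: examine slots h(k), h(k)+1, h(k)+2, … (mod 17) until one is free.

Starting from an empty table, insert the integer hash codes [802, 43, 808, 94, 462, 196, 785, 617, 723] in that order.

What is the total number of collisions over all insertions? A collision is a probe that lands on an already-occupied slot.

802: h=3 → slot 3
43: h=9 → slot 9
808: h=9, probe 9,10 → slot 10
94: h=9, probe 9,10,11 → slot 11
462: h=3, probe 3,4 → slot 4
196: h=9, probe 9,10,11,12 → slot 12
785: h=3, probe 3,4,5 → slot 5
617: h=5, probe 5,6 → slot 6
723: h=9, probe 9,10,11,12,13 → slot 13
Table: [., ., ., 802, 462, 785, 617, ., ., 43, 808, 94, 196, 723, ., ., .]

14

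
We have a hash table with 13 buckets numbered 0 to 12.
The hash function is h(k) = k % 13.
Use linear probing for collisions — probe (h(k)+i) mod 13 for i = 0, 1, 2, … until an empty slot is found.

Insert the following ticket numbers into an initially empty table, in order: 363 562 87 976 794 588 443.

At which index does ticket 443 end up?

5

363: h=12 → slot 12
562: h=3 → slot 3
87: h=9 → slot 9
976: h=1 → slot 1
794: h=1, probe 1,2 → slot 2
588: h=3, probe 3,4 → slot 4
443: h=1, probe 1,2,3,4,5 → slot 5
Table: [., 976, 794, 562, 588, 443, ., ., ., 87, ., ., 363]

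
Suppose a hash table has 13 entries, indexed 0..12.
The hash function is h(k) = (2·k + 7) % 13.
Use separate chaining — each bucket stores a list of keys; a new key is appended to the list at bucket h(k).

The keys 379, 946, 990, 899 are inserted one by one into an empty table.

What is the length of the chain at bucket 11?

3

379 -> bucket 11
946 -> bucket 1
990 -> bucket 11 (collision)
899 -> bucket 11 (collision)
Final buckets:
0: ∅
1: 946
2: ∅
3: ∅
4: ∅
5: ∅
6: ∅
7: ∅
8: ∅
9: ∅
10: ∅
11: 379 -> 990 -> 899
12: ∅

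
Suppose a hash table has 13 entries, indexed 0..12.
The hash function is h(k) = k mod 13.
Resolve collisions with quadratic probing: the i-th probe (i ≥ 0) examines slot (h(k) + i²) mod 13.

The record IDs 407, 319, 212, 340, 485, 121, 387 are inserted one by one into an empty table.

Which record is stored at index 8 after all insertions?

407 hashes to 4; slot 4 is free => place at 4.
319 hashes to 7; slot 7 is free => place at 7.
212 hashes to 4; 4 taken => place at 5.
340 hashes to 2; slot 2 is free => place at 2.
485 hashes to 4; 4,5 taken => place at 8.
121 hashes to 4; 4,5,8 taken => place at 0.
387 hashes to 10; slot 10 is free => place at 10.
Table: [121, ∅, 340, ∅, 407, 212, ∅, 319, 485, ∅, 387, ∅, ∅]

485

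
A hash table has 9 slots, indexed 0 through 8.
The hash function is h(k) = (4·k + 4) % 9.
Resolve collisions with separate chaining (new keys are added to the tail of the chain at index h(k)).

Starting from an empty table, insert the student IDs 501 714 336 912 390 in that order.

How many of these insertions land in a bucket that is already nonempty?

3

Insert 501: h=1, bucket 1 empty -> new chain.
Insert 714: h=7, bucket 7 empty -> new chain.
Insert 336: h=7, bucket 7 nonempty -> append to chain.
Insert 912: h=7, bucket 7 nonempty -> append to chain.
Insert 390: h=7, bucket 7 nonempty -> append to chain.
Final buckets:
0: —
1: 501
2: —
3: —
4: —
5: —
6: —
7: 714 -> 336 -> 912 -> 390
8: —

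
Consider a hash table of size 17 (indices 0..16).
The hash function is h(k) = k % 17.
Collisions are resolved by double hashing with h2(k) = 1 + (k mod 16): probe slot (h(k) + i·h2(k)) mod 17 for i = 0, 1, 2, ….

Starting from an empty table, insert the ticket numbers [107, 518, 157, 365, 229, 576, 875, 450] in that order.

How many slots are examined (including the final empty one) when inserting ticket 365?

Insert 107: h=5, slot 5 empty → index 5.
Insert 518: h=8, slot 8 empty → index 8.
Insert 157: h=4, slot 4 empty → index 4.
Insert 365: h=8, h2=14, slots 8,5 occupied → index 2.
Insert 229: h=8, h2=6, slot 8 occupied → index 14.
Insert 576: h=15, slot 15 empty → index 15.
Insert 875: h=8, h2=12, slot 8 occupied → index 3.
Insert 450: h=8, h2=3, slot 8 occupied → index 11.
Table: [—, —, 365, 875, 157, 107, —, —, 518, —, —, 450, —, —, 229, 576, —]

3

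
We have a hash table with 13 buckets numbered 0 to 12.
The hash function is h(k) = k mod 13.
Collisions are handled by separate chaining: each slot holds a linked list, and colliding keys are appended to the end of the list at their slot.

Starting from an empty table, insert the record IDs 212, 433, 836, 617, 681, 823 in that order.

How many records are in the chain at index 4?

212 → bucket 4
433 → bucket 4 (collision)
836 → bucket 4 (collision)
617 → bucket 6
681 → bucket 5
823 → bucket 4 (collision)
Final buckets:
0: -
1: -
2: -
3: -
4: 212 -> 433 -> 836 -> 823
5: 681
6: 617
7: -
8: -
9: -
10: -
11: -
12: -

4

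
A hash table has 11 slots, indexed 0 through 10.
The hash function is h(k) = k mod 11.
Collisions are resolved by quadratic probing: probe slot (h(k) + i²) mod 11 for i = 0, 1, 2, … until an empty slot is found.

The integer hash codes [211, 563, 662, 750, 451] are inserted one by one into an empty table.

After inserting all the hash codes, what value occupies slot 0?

750

211: h=2 -> slot 2
563: h=2, probe 2,3 -> slot 3
662: h=2, probe 2,3,6 -> slot 6
750: h=2, probe 2,3,6,0 -> slot 0
451: h=0, probe 0,1 -> slot 1
Table: [750, 451, 211, 563, ., ., 662, ., ., ., .]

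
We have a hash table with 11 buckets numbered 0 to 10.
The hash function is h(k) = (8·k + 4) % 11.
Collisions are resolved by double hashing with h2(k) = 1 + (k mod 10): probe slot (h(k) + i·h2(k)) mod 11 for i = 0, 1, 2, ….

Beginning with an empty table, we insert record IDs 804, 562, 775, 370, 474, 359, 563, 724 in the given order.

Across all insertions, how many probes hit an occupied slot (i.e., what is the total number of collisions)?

4

Insert 804: h=1, slot 1 empty => index 1.
Insert 562: h=1, h2=3, slot 1 occupied => index 4.
Insert 775: h=0, slot 0 empty => index 0.
Insert 370: h=5, slot 5 empty => index 5.
Insert 474: h=1, h2=5, slot 1 occupied => index 6.
Insert 359: h=5, h2=10, slots 5,4 occupied => index 3.
Insert 563: h=9, slot 9 empty => index 9.
Insert 724: h=10, slot 10 empty => index 10.
Table: [775, 804, —, 359, 562, 370, 474, —, —, 563, 724]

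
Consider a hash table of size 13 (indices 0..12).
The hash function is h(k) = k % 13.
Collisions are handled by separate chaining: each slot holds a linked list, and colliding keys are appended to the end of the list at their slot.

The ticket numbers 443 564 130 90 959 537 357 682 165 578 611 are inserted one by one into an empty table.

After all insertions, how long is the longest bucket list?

3

443 → bucket 1
564 → bucket 5
130 → bucket 0
90 → bucket 12
959 → bucket 10
537 → bucket 4
357 → bucket 6
682 → bucket 6 (collision)
165 → bucket 9
578 → bucket 6 (collision)
611 → bucket 0 (collision)
Final buckets:
0: 130 -> 611
1: 443
2: —
3: —
4: 537
5: 564
6: 357 -> 682 -> 578
7: —
8: —
9: 165
10: 959
11: —
12: 90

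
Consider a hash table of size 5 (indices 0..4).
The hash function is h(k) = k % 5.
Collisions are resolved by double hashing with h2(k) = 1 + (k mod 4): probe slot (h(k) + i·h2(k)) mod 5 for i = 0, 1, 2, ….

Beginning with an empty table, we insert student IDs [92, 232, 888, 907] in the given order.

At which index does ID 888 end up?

92: h=2 → slot 2
232: h=2, h2=1, probe 2,3 → slot 3
888: h=3, h2=1, probe 3,4 → slot 4
907: h=2, h2=4, probe 2,1 → slot 1
Table: [., 907, 92, 232, 888]

4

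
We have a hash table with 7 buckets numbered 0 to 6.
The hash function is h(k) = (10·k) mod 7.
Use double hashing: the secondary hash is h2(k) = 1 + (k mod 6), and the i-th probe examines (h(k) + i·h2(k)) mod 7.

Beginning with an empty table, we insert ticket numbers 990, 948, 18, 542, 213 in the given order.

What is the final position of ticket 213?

6

990: h=2 → slot 2
948: h=2, h2=1, probe 2,3 → slot 3
18: h=5 → slot 5
542: h=2, h2=3, probe 2,5,1 → slot 1
213: h=2, h2=4, probe 2,6 → slot 6
Table: [-, 542, 990, 948, -, 18, 213]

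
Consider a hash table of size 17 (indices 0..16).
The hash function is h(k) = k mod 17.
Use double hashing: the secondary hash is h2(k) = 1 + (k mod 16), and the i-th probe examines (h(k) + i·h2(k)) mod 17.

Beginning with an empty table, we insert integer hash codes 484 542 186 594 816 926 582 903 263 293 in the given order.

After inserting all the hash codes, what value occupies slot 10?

484 hashes to 8; slot 8 is free -> place at 8.
542 hashes to 15; slot 15 is free -> place at 15.
186 hashes to 16; slot 16 is free -> place at 16.
594 hashes to 16, h2=3; 16 taken -> place at 2.
816 hashes to 0; slot 0 is free -> place at 0.
926 hashes to 8, h2=15; 8 taken -> place at 6.
582 hashes to 4; slot 4 is free -> place at 4.
903 hashes to 2, h2=8; 2 taken -> place at 10.
263 hashes to 8, h2=8; 8,16 taken -> place at 7.
293 hashes to 4, h2=6; 4,10,16 taken -> place at 5.
Table: [816, —, 594, —, 582, 293, 926, 263, 484, —, 903, —, —, —, —, 542, 186]

903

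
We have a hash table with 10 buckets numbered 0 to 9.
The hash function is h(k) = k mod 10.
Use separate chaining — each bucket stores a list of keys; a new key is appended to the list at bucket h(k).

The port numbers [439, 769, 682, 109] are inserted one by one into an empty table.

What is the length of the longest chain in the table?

Insert 439: h=9, bucket 9 empty -> new chain.
Insert 769: h=9, bucket 9 nonempty -> append to chain.
Insert 682: h=2, bucket 2 empty -> new chain.
Insert 109: h=9, bucket 9 nonempty -> append to chain.
Final buckets:
0: -
1: -
2: 682
3: -
4: -
5: -
6: -
7: -
8: -
9: 439 -> 769 -> 109

3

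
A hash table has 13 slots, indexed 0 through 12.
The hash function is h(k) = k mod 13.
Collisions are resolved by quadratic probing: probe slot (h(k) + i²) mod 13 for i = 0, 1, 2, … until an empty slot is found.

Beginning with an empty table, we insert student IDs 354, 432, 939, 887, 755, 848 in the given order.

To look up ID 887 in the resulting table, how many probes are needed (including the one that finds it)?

4

354: h=3 => slot 3
432: h=3, probe 3,4 => slot 4
939: h=3, probe 3,4,7 => slot 7
887: h=3, probe 3,4,7,12 => slot 12
755: h=1 => slot 1
848: h=3, probe 3,4,7,12,6 => slot 6
Table: [., 755, ., 354, 432, ., 848, 939, ., ., ., ., 887]
Lookup 887: h=3, probe 3,4,7,12 → found at 12.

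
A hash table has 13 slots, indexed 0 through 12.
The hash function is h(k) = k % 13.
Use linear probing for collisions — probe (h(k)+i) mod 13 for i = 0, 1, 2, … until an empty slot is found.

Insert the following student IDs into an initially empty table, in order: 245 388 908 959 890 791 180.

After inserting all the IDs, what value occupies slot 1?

791

245: h=11 → slot 11
388: h=11, probe 11,12 → slot 12
908: h=11, probe 11,12,0 → slot 0
959: h=10 → slot 10
890: h=6 → slot 6
791: h=11, probe 11,12,0,1 → slot 1
180: h=11, probe 11,12,0,1,2 → slot 2
Table: [908, 791, 180, ∅, ∅, ∅, 890, ∅, ∅, ∅, 959, 245, 388]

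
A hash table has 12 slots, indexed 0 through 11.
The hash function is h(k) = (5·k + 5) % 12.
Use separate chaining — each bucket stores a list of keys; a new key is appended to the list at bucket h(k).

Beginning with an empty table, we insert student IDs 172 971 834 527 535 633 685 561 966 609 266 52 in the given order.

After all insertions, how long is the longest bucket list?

3

172 → bucket 1
971 → bucket 0
834 → bucket 11
527 → bucket 0 (collision)
535 → bucket 4
633 → bucket 2
685 → bucket 10
561 → bucket 2 (collision)
966 → bucket 11 (collision)
609 → bucket 2 (collision)
266 → bucket 3
52 → bucket 1 (collision)
Final buckets:
0: 971 -> 527
1: 172 -> 52
2: 633 -> 561 -> 609
3: 266
4: 535
5: —
6: —
7: —
8: —
9: —
10: 685
11: 834 -> 966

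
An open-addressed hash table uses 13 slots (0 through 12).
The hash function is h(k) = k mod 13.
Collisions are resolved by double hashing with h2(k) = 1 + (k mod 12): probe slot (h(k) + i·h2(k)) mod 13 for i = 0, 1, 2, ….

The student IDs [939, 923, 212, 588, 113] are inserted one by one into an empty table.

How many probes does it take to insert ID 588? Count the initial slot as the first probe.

3

939: h=3 -> slot 3
923: h=0 -> slot 0
212: h=4 -> slot 4
588: h=3, h2=1, probe 3,4,5 -> slot 5
113: h=9 -> slot 9
Table: [923, —, —, 939, 212, 588, —, —, —, 113, —, —, —]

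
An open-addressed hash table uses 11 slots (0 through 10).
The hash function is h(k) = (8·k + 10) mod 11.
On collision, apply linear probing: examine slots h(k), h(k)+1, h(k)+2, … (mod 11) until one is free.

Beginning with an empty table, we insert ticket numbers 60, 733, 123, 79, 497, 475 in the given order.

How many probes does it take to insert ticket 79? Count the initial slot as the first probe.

2

60: h=6 -> slot 6
733: h=0 -> slot 0
123: h=4 -> slot 4
79: h=4, probe 4,5 -> slot 5
497: h=4, probe 4,5,6,7 -> slot 7
475: h=4, probe 4,5,6,7,8 -> slot 8
Table: [733, —, —, —, 123, 79, 60, 497, 475, —, —]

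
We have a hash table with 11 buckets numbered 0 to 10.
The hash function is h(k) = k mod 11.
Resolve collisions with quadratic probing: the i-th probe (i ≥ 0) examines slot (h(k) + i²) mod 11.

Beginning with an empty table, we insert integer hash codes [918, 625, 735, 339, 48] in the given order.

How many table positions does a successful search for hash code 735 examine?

2

918 hashes to 5; slot 5 is free => place at 5.
625 hashes to 9; slot 9 is free => place at 9.
735 hashes to 9; 9 taken => place at 10.
339 hashes to 9; 9,10 taken => place at 2.
48 hashes to 4; slot 4 is free => place at 4.
Table: [∅, ∅, 339, ∅, 48, 918, ∅, ∅, ∅, 625, 735]
Lookup 735: h=9, probe 9,10 → found at 10.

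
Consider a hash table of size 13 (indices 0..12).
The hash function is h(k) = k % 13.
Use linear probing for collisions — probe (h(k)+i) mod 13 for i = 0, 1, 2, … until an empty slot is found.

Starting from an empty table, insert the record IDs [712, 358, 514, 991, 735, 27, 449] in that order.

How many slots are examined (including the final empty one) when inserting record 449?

712 hashes to 10; slot 10 is free => place at 10.
358 hashes to 7; slot 7 is free => place at 7.
514 hashes to 7; 7 taken => place at 8.
991 hashes to 3; slot 3 is free => place at 3.
735 hashes to 7; 7,8 taken => place at 9.
27 hashes to 1; slot 1 is free => place at 1.
449 hashes to 7; 7,8,9,10 taken => place at 11.
Table: [∅, 27, ∅, 991, ∅, ∅, ∅, 358, 514, 735, 712, 449, ∅]

5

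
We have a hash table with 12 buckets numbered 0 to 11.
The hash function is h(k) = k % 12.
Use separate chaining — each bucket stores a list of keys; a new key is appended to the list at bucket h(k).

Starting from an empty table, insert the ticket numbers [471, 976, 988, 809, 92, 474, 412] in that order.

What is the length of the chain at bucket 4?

471 -> bucket 3
976 -> bucket 4
988 -> bucket 4 (collision)
809 -> bucket 5
92 -> bucket 8
474 -> bucket 6
412 -> bucket 4 (collision)
Final buckets:
0: _
1: _
2: _
3: 471
4: 976 -> 988 -> 412
5: 809
6: 474
7: _
8: 92
9: _
10: _
11: _

3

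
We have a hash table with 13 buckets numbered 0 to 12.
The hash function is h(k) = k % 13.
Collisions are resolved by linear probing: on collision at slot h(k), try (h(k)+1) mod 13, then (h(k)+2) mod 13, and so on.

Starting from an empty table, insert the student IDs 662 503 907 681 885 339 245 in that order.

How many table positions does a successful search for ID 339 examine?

662: h=12 => slot 12
503: h=9 => slot 9
907: h=10 => slot 10
681: h=5 => slot 5
885: h=1 => slot 1
339: h=1, probe 1,2 => slot 2
245: h=11 => slot 11
Table: [—, 885, 339, —, —, 681, —, —, —, 503, 907, 245, 662]
Lookup 339: h=1, probe 1,2 → found at 2.

2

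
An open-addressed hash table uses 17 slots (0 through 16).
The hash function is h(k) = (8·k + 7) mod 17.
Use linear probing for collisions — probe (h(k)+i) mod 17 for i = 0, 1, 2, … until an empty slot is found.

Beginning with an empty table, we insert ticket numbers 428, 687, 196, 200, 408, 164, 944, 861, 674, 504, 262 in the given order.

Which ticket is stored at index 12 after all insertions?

428: h=14 => slot 14
687: h=12 => slot 12
196: h=11 => slot 11
200: h=9 => slot 9
408: h=7 => slot 7
164: h=10 => slot 10
944: h=11, probe 11,12,13 => slot 13
861: h=10, probe 10,11,12,13,14,15 => slot 15
674: h=10, probe 10,11,12,13,14,15,16 => slot 16
504: h=10, probe 10,11,12,13,14,15,16,0 => slot 0
262: h=12, probe 12,13,14,15,16,0,1 => slot 1
Table: [504, 262, -, -, -, -, -, 408, -, 200, 164, 196, 687, 944, 428, 861, 674]

687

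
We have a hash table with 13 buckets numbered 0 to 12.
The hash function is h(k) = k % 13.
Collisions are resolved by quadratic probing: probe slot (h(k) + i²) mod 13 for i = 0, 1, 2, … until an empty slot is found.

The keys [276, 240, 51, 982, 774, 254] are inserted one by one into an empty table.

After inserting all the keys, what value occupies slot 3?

276 hashes to 3; slot 3 is free -> place at 3.
240 hashes to 6; slot 6 is free -> place at 6.
51 hashes to 12; slot 12 is free -> place at 12.
982 hashes to 7; slot 7 is free -> place at 7.
774 hashes to 7; 7 taken -> place at 8.
254 hashes to 7; 7,8 taken -> place at 11.
Table: [∅, ∅, ∅, 276, ∅, ∅, 240, 982, 774, ∅, ∅, 254, 51]

276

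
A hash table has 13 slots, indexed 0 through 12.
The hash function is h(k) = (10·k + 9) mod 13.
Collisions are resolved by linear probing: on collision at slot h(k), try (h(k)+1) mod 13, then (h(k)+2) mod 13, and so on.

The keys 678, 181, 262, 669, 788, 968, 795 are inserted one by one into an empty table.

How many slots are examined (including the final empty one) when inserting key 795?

5

Insert 678: h=3, slot 3 empty -> index 3.
Insert 181: h=12, slot 12 empty -> index 12.
Insert 262: h=3, slot 3 occupied -> index 4.
Insert 669: h=4, slot 4 occupied -> index 5.
Insert 788: h=11, slot 11 empty -> index 11.
Insert 968: h=4, slots 4,5 occupied -> index 6.
Insert 795: h=3, slots 3,4,5,6 occupied -> index 7.
Table: [∅, ∅, ∅, 678, 262, 669, 968, 795, ∅, ∅, ∅, 788, 181]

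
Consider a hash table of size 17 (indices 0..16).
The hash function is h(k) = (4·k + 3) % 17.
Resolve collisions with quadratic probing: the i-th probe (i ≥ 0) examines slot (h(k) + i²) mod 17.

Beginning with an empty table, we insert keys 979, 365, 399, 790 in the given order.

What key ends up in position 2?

399

979 hashes to 9; slot 9 is free → place at 9.
365 hashes to 1; slot 1 is free → place at 1.
399 hashes to 1; 1 taken → place at 2.
790 hashes to 1; 1,2 taken → place at 5.
Table: [-, 365, 399, -, -, 790, -, -, -, 979, -, -, -, -, -, -, -]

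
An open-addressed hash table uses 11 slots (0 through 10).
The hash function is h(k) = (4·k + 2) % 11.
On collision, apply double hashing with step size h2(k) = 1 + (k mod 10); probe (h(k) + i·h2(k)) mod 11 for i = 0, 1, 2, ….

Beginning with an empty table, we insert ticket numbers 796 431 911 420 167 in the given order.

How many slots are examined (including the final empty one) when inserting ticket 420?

796: h=7 → slot 7
431: h=10 → slot 10
911: h=5 → slot 5
420: h=10, h2=1, probe 10,0 → slot 0
167: h=10, h2=8, probe 10,7,4 → slot 4
Table: [420, _, _, _, 167, 911, _, 796, _, _, 431]

2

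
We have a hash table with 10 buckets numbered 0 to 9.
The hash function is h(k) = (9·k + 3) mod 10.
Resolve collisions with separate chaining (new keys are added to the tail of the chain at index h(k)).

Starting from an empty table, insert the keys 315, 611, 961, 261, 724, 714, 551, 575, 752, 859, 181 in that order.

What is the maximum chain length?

5

315 → bucket 8
611 → bucket 2
961 → bucket 2 (collision)
261 → bucket 2 (collision)
724 → bucket 9
714 → bucket 9 (collision)
551 → bucket 2 (collision)
575 → bucket 8 (collision)
752 → bucket 1
859 → bucket 4
181 → bucket 2 (collision)
Final buckets:
0: .
1: 752
2: 611 -> 961 -> 261 -> 551 -> 181
3: .
4: 859
5: .
6: .
7: .
8: 315 -> 575
9: 724 -> 714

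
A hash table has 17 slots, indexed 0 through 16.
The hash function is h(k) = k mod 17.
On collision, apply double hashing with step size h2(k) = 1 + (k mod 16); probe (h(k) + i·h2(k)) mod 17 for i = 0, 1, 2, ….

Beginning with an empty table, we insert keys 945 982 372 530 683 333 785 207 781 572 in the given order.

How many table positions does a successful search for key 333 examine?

945: h=10 -> slot 10
982: h=13 -> slot 13
372: h=15 -> slot 15
530: h=3 -> slot 3
683: h=3, h2=12, probe 3,15,10,5 -> slot 5
333: h=10, h2=14, probe 10,7 -> slot 7
785: h=3, h2=2, probe 3,5,7,9 -> slot 9
207: h=3, h2=16, probe 3,2 -> slot 2
781: h=16 -> slot 16
572: h=11 -> slot 11
Table: [-, -, 207, 530, -, 683, -, 333, -, 785, 945, 572, -, 982, -, 372, 781]
Lookup 333: h=10, h2=14, probe 10,7 → found at 7.

2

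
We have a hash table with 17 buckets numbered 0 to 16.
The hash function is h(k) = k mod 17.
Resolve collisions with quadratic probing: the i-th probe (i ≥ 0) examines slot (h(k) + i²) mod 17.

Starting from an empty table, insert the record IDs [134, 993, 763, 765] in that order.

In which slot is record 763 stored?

16

134: h=15 → slot 15
993: h=7 → slot 7
763: h=15, probe 15,16 → slot 16
765: h=0 → slot 0
Table: [765, _, _, _, _, _, _, 993, _, _, _, _, _, _, _, 134, 763]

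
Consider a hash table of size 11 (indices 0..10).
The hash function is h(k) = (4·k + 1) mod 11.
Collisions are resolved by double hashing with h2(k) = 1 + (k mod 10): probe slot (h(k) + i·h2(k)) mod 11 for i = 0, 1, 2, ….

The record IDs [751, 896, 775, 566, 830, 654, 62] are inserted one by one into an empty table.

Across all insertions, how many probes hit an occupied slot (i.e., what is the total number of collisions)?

Insert 751: h=2, slot 2 empty -> index 2.
Insert 896: h=10, slot 10 empty -> index 10.
Insert 775: h=10, h2=6, slot 10 occupied -> index 5.
Insert 566: h=10, h2=7, slot 10 occupied -> index 6.
Insert 830: h=10, h2=1, slot 10 occupied -> index 0.
Insert 654: h=10, h2=5, slot 10 occupied -> index 4.
Insert 62: h=7, slot 7 empty -> index 7.
Table: [830, ∅, 751, ∅, 654, 775, 566, 62, ∅, ∅, 896]

4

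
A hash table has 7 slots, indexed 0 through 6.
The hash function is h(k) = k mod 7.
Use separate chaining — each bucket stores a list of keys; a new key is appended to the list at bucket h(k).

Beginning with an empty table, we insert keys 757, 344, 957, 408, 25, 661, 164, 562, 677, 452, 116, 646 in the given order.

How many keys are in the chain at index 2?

3

Insert 757: h=1, bucket 1 empty -> new chain.
Insert 344: h=1, bucket 1 nonempty -> append to chain.
Insert 957: h=5, bucket 5 empty -> new chain.
Insert 408: h=2, bucket 2 empty -> new chain.
Insert 25: h=4, bucket 4 empty -> new chain.
Insert 661: h=3, bucket 3 empty -> new chain.
Insert 164: h=3, bucket 3 nonempty -> append to chain.
Insert 562: h=2, bucket 2 nonempty -> append to chain.
Insert 677: h=5, bucket 5 nonempty -> append to chain.
Insert 452: h=4, bucket 4 nonempty -> append to chain.
Insert 116: h=4, bucket 4 nonempty -> append to chain.
Insert 646: h=2, bucket 2 nonempty -> append to chain.
Final buckets:
0: .
1: 757 -> 344
2: 408 -> 562 -> 646
3: 661 -> 164
4: 25 -> 452 -> 116
5: 957 -> 677
6: .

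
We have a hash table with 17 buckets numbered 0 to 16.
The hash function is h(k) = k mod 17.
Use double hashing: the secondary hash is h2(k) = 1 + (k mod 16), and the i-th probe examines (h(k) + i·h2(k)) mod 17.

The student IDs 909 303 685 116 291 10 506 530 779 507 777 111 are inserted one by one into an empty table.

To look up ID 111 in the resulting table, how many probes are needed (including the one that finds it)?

3

909 hashes to 8; slot 8 is free → place at 8.
303 hashes to 14; slot 14 is free → place at 14.
685 hashes to 5; slot 5 is free → place at 5.
116 hashes to 14, h2=5; 14 taken → place at 2.
291 hashes to 2, h2=4; 2 taken → place at 6.
10 hashes to 10; slot 10 is free → place at 10.
506 hashes to 13; slot 13 is free → place at 13.
530 hashes to 3; slot 3 is free → place at 3.
779 hashes to 14, h2=12; 14 taken → place at 9.
507 hashes to 14, h2=12; 14,9 taken → place at 4.
777 hashes to 12; slot 12 is free → place at 12.
111 hashes to 9, h2=16; 9,8 taken → place at 7.
Table: [., ., 116, 530, 507, 685, 291, 111, 909, 779, 10, ., 777, 506, 303, ., .]
Lookup 111: h=9, h2=16, probe 9,8,7 → found at 7.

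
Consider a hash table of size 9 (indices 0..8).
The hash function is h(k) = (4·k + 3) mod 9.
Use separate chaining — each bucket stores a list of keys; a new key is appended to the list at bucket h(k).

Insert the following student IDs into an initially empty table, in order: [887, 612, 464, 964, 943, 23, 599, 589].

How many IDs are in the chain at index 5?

Insert 887: h=5, bucket 5 empty → new chain.
Insert 612: h=3, bucket 3 empty → new chain.
Insert 464: h=5, bucket 5 nonempty → append to chain.
Insert 964: h=7, bucket 7 empty → new chain.
Insert 943: h=4, bucket 4 empty → new chain.
Insert 23: h=5, bucket 5 nonempty → append to chain.
Insert 599: h=5, bucket 5 nonempty → append to chain.
Insert 589: h=1, bucket 1 empty → new chain.
Final buckets:
0: -
1: 589
2: -
3: 612
4: 943
5: 887 -> 464 -> 23 -> 599
6: -
7: 964
8: -

4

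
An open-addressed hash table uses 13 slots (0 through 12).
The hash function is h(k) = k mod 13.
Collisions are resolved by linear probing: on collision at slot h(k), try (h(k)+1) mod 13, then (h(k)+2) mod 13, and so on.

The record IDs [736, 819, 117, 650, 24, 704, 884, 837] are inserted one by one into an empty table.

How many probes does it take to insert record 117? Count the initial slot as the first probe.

2

736: h=8 → slot 8
819: h=0 → slot 0
117: h=0, probe 0,1 → slot 1
650: h=0, probe 0,1,2 → slot 2
24: h=11 → slot 11
704: h=2, probe 2,3 → slot 3
884: h=0, probe 0,1,2,3,4 → slot 4
837: h=5 → slot 5
Table: [819, 117, 650, 704, 884, 837, —, —, 736, —, —, 24, —]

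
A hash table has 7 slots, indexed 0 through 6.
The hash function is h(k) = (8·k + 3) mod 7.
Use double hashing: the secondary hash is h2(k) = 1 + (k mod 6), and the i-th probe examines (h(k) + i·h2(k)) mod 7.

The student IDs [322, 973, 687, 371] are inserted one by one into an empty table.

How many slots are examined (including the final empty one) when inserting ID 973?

2

Insert 322: h=3, slot 3 empty => index 3.
Insert 973: h=3, h2=2, slot 3 occupied => index 5.
Insert 687: h=4, slot 4 empty => index 4.
Insert 371: h=3, h2=6, slot 3 occupied => index 2.
Table: [_, _, 371, 322, 687, 973, _]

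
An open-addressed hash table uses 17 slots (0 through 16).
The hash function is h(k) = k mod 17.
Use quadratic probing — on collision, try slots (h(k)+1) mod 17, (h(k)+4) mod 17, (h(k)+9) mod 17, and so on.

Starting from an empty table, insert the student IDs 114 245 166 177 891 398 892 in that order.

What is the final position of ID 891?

114 hashes to 12; slot 12 is free => place at 12.
245 hashes to 7; slot 7 is free => place at 7.
166 hashes to 13; slot 13 is free => place at 13.
177 hashes to 7; 7 taken => place at 8.
891 hashes to 7; 7,8 taken => place at 11.
398 hashes to 7; 7,8,11 taken => place at 16.
892 hashes to 8; 8 taken => place at 9.
Table: [-, -, -, -, -, -, -, 245, 177, 892, -, 891, 114, 166, -, -, 398]

11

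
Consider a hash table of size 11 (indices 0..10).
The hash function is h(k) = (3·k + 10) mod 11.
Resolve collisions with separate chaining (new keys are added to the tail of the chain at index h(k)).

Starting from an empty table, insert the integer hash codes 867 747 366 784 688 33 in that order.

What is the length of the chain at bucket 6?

1

Insert 867: h=4, bucket 4 empty → new chain.
Insert 747: h=7, bucket 7 empty → new chain.
Insert 366: h=8, bucket 8 empty → new chain.
Insert 784: h=8, bucket 8 nonempty → append to chain.
Insert 688: h=6, bucket 6 empty → new chain.
Insert 33: h=10, bucket 10 empty → new chain.
Final buckets:
0: -
1: -
2: -
3: -
4: 867
5: -
6: 688
7: 747
8: 366 -> 784
9: -
10: 33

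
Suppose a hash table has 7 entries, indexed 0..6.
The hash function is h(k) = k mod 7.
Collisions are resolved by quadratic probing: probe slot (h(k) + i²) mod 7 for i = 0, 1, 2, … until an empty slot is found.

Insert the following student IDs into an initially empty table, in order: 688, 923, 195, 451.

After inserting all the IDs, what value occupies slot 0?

Insert 688: h=2, slot 2 empty → index 2.
Insert 923: h=6, slot 6 empty → index 6.
Insert 195: h=6, slot 6 occupied → index 0.
Insert 451: h=3, slot 3 empty → index 3.
Table: [195, ., 688, 451, ., ., 923]

195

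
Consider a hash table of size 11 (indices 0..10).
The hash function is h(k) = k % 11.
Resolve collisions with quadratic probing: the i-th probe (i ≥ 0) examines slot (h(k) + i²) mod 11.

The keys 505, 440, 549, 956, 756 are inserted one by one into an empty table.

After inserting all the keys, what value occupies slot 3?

505 hashes to 10; slot 10 is free → place at 10.
440 hashes to 0; slot 0 is free → place at 0.
549 hashes to 10; 10,0 taken → place at 3.
956 hashes to 10; 10,0,3 taken → place at 8.
756 hashes to 8; 8 taken → place at 9.
Table: [440, —, —, 549, —, —, —, —, 956, 756, 505]

549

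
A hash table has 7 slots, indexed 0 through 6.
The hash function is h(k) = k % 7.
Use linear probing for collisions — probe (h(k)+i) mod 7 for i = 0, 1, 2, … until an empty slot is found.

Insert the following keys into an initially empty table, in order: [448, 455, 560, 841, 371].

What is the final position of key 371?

4

448 hashes to 0; slot 0 is free -> place at 0.
455 hashes to 0; 0 taken -> place at 1.
560 hashes to 0; 0,1 taken -> place at 2.
841 hashes to 1; 1,2 taken -> place at 3.
371 hashes to 0; 0,1,2,3 taken -> place at 4.
Table: [448, 455, 560, 841, 371, _, _]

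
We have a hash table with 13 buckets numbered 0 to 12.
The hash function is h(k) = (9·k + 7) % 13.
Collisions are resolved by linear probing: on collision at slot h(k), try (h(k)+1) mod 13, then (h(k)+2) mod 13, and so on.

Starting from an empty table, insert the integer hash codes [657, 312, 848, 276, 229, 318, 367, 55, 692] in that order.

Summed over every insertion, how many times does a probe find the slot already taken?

14

657 hashes to 5; slot 5 is free => place at 5.
312 hashes to 7; slot 7 is free => place at 7.
848 hashes to 8; slot 8 is free => place at 8.
276 hashes to 8; 8 taken => place at 9.
229 hashes to 1; slot 1 is free => place at 1.
318 hashes to 9; 9 taken => place at 10.
367 hashes to 8; 8,9,10 taken => place at 11.
55 hashes to 8; 8,9,10,11 taken => place at 12.
692 hashes to 8; 8,9,10,11,12 taken => place at 0.
Table: [692, 229, —, —, —, 657, —, 312, 848, 276, 318, 367, 55]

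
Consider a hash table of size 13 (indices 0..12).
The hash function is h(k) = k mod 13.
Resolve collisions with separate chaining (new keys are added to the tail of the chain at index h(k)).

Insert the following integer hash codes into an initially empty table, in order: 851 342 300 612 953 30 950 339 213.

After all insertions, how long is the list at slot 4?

851 -> bucket 6
342 -> bucket 4
300 -> bucket 1
612 -> bucket 1 (collision)
953 -> bucket 4 (collision)
30 -> bucket 4 (collision)
950 -> bucket 1 (collision)
339 -> bucket 1 (collision)
213 -> bucket 5
Final buckets:
0: .
1: 300 -> 612 -> 950 -> 339
2: .
3: .
4: 342 -> 953 -> 30
5: 213
6: 851
7: .
8: .
9: .
10: .
11: .
12: .

3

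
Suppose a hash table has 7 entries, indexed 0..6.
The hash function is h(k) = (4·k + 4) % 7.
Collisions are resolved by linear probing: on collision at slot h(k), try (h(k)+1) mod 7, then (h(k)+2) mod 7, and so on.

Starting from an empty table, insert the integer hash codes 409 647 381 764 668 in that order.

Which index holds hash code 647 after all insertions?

3

409: h=2 => slot 2
647: h=2, probe 2,3 => slot 3
381: h=2, probe 2,3,4 => slot 4
764: h=1 => slot 1
668: h=2, probe 2,3,4,5 => slot 5
Table: [., 764, 409, 647, 381, 668, .]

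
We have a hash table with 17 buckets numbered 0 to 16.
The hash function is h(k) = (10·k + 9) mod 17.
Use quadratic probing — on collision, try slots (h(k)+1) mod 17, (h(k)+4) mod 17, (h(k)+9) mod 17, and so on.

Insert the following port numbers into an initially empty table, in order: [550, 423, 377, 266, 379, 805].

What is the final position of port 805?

550 hashes to 1; slot 1 is free → place at 1.
423 hashes to 6; slot 6 is free → place at 6.
377 hashes to 5; slot 5 is free → place at 5.
266 hashes to 0; slot 0 is free → place at 0.
379 hashes to 8; slot 8 is free → place at 8.
805 hashes to 1; 1 taken → place at 2.
Table: [266, 550, 805, -, -, 377, 423, -, 379, -, -, -, -, -, -, -, -]

2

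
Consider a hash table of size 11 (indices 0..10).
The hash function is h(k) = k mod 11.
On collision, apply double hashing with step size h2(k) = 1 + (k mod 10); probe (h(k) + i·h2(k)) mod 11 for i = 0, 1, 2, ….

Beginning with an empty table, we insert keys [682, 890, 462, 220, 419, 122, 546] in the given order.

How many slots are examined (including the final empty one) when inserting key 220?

Insert 682: h=0, slot 0 empty → index 0.
Insert 890: h=10, slot 10 empty → index 10.
Insert 462: h=0, h2=3, slot 0 occupied → index 3.
Insert 220: h=0, h2=1, slot 0 occupied → index 1.
Insert 419: h=1, h2=10, slots 1,0,10 occupied → index 9.
Insert 122: h=1, h2=3, slot 1 occupied → index 4.
Insert 546: h=7, slot 7 empty → index 7.
Table: [682, 220, -, 462, 122, -, -, 546, -, 419, 890]

2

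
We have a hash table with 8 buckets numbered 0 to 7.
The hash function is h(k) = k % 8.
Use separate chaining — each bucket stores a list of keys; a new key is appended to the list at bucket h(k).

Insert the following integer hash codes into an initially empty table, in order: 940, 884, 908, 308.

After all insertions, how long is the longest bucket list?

4

Insert 940: h=4, bucket 4 empty -> new chain.
Insert 884: h=4, bucket 4 nonempty -> append to chain.
Insert 908: h=4, bucket 4 nonempty -> append to chain.
Insert 308: h=4, bucket 4 nonempty -> append to chain.
Final buckets:
0: —
1: —
2: —
3: —
4: 940 -> 884 -> 908 -> 308
5: —
6: —
7: —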